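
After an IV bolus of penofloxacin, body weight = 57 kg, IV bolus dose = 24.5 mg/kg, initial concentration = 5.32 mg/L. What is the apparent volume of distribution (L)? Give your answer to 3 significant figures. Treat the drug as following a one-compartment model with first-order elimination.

Dose = 24.5 × 57 = 1397 mg
Vd = Dose / C₀ = 1397 / 5.32 = 262.6 L

263 L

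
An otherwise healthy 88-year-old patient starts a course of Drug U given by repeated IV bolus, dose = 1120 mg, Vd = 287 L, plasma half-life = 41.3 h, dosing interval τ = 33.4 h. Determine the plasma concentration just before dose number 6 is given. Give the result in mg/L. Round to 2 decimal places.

4.88 mg/L

C₀ per dose = Dose / Vd = 1120 / 287 = 3.902 mg/L
k = ln2 / t½ = 0.693147 / 41.3 = 0.01678 h⁻¹
Fraction remaining after one interval: r = e^(−kτ) = e^(−0.01678 × 33.4) = 0.5710
Before dose 6, 5 doses have been given (aged 1τ, 2τ, 3τ, 4τ, 5τ).
C_trough = C₀ × (r + r² + … + r^5) = C₀ × r(1−r^5)/(1−r)
        = 3.902 × 0.5710 × (1 − 0.06070) / (1 − 0.5710) = 4.878 mg/L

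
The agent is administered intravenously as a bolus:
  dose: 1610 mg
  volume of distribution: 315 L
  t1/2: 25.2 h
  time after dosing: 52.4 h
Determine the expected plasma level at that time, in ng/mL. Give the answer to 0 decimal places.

1209 ng/mL

C₀ = Dose / Vd = 1610 / 315 = 5.111 mg/L
k = ln2 / t½ = 0.693147 / 25.2 = 0.02751 h⁻¹
C = C₀ · e^(−k·t) = 5.111 × e^(−0.02751 × 52.4)
  = 5.111 × 0.2366 = 1.209 mg/L
Convert: 1.209 mg/L × 1000 = 1209 ng/mL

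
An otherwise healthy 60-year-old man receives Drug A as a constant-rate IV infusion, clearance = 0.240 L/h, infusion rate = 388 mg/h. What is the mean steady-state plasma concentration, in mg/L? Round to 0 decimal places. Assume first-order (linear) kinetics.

1617 mg/L

At steady state Css = R₀ / CL = 388 / 0.2400 = 1617 mg/L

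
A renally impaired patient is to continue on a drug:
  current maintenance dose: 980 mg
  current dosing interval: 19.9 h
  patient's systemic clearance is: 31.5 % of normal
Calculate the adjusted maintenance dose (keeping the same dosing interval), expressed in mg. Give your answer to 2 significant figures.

310 mg

To keep the same average steady-state level, dosing rate must scale with clearance.
CL ratio = 31.5 / 100 = 0.3150
New dose (same interval) = 980 × 0.3150 = 308.7 mg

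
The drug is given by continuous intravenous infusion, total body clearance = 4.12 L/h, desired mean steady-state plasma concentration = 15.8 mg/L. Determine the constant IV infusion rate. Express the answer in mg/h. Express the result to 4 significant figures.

At steady state, infusion rate R₀ = Css × CL = 15.8 × 4.120 = 65.10 mg/h

65.10 mg/h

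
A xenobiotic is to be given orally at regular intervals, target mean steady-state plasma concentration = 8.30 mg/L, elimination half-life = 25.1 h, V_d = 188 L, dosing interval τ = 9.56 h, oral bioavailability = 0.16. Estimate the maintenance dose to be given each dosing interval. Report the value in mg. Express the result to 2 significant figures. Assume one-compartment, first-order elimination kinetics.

2600 mg

k = ln2 / t½ = 0.693147 / 25.1 = 0.02762 h⁻¹
CL = k × Vd = 0.02762 × 188 = 5.193 L/h
At steady state, F × (Dose/τ) = Css × CL.
Dose = Css × CL × τ / F = 8.30 × 5.193 × 9.56 / 0.16 = 2575 mg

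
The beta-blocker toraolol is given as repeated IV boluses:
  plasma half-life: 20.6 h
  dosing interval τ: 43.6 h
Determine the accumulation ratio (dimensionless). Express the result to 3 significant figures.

k = ln2 / t½ = 0.693147 / 20.6 = 0.03365 h⁻¹
e^(−kτ) = e^(−0.03365 × 43.6) = 0.2306
Accumulation ratio R = 1 / (1 − e^(−kτ)) = 1 / (1 − 0.2306) = 1.300

1.30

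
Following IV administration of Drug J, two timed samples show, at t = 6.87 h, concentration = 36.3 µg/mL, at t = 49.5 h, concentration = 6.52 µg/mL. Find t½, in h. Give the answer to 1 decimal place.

k = ln(C₁/C₂) / (t₂ − t₁) = ln(36.3/6.52) / (49.5 − 6.87)
  = 1.717 / 42.63 = 0.04028 h⁻¹
t½ = ln2 / k = 0.693147 / 0.04028 = 17.21 h

17.2 h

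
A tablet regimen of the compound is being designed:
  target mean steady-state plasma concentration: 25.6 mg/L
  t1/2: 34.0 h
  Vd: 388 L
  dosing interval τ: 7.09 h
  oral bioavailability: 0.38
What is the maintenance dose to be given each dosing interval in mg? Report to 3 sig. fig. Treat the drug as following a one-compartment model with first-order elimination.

k = ln2 / t½ = 0.693147 / 34.0 = 0.02039 h⁻¹
CL = k × Vd = 0.02039 × 388 = 7.911 L/h
At steady state, F × (Dose/τ) = Css × CL.
Dose = Css × CL × τ / F = 25.6 × 7.911 × 7.09 / 0.38 = 3779 mg

3780 mg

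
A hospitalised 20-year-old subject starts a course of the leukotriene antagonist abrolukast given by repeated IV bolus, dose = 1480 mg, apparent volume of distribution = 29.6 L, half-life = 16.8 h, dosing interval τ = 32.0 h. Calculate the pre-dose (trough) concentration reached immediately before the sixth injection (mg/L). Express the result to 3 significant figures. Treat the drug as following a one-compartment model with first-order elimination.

C₀ per dose = Dose / Vd = 1480 / 29.6 = 50.00 mg/L
k = ln2 / t½ = 0.693147 / 16.8 = 0.04126 h⁻¹
Fraction remaining after one interval: r = e^(−kτ) = e^(−0.04126 × 32.0) = 0.2670
Before dose 6, 5 doses have been given (aged 1τ, 2τ, 3τ, 4τ, 5τ).
C_trough = C₀ × (r + r² + … + r^5) = C₀ × r(1−r^5)/(1−r)
        = 50.00 × 0.2670 × (1 − 0.001357) / (1 − 0.2670) = 18.19 mg/L

18.2 mg/L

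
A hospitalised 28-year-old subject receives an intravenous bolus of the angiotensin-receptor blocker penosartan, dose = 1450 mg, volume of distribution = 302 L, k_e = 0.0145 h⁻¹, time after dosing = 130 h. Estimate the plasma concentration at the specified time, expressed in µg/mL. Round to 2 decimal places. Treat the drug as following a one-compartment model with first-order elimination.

C₀ = Dose / Vd = 1450 / 302 = 4.801 mg/L
C = C₀ · e^(−k·t) = 4.801 × e^(−0.01450 × 130)
  = 4.801 × 0.1518 = 0.7288 mg/L
(0.7288 mg/L = 0.7288 µg/mL)

0.73 µg/mL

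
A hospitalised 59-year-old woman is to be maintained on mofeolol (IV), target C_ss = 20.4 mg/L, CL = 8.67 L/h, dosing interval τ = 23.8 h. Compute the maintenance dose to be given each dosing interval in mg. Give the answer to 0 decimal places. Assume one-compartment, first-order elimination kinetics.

At steady state, Dose/τ = Css × CL.
Dose = Css × CL × τ = 20.4 × 8.670 × 23.8 = 4209 mg

4209 mg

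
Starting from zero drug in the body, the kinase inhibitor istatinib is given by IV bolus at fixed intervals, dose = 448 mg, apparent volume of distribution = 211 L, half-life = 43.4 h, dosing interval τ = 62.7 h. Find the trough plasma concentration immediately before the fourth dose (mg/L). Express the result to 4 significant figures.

1.172 mg/L

C₀ per dose = Dose / Vd = 448 / 211 = 2.123 mg/L
k = ln2 / t½ = 0.693147 / 43.4 = 0.01597 h⁻¹
Fraction remaining after one interval: r = e^(−kτ) = e^(−0.01597 × 62.7) = 0.3674
Before dose 4, 3 doses have been given (aged 1τ, 2τ, 3τ).
C_trough = C₀ × (r + r² + … + r^3) = C₀ × r(1−r^3)/(1−r)
        = 2.123 × 0.3674 × (1 − 0.04959) / (1 − 0.3674) = 1.172 mg/L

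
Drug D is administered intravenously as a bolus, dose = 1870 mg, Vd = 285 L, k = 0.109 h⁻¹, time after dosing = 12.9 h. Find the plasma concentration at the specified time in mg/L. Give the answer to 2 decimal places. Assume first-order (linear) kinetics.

C₀ = Dose / Vd = 1870 / 285 = 6.561 mg/L
C = C₀ · e^(−k·t) = 6.561 × e^(−0.1090 × 12.9)
  = 6.561 × 0.2451 = 1.608 mg/L

1.61 mg/L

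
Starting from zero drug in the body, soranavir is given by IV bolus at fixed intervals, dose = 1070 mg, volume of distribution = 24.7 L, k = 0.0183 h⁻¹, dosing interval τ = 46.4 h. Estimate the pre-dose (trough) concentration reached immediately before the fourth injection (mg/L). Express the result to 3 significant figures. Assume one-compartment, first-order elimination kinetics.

29.9 mg/L

C₀ per dose = Dose / Vd = 1070 / 24.7 = 43.32 mg/L
Fraction remaining after one interval: r = e^(−kτ) = e^(−0.01830 × 46.4) = 0.4278
Before dose 4, 3 doses have been given (aged 1τ, 2τ, 3τ).
C_trough = C₀ × (r + r² + … + r^3) = C₀ × r(1−r^3)/(1−r)
        = 43.32 × 0.4278 × (1 − 0.07829) / (1 − 0.4278) = 29.85 mg/L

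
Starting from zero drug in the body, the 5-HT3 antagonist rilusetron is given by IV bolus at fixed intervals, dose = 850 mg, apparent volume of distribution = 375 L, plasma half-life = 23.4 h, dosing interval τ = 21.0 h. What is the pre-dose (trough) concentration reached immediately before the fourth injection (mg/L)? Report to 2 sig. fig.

C₀ per dose = Dose / Vd = 850 / 375 = 2.267 mg/L
k = ln2 / t½ = 0.693147 / 23.4 = 0.02962 h⁻¹
Fraction remaining after one interval: r = e^(−kτ) = e^(−0.02962 × 21.0) = 0.5369
Before dose 4, 3 doses have been given (aged 1τ, 2τ, 3τ).
C_trough = C₀ × (r + r² + … + r^3) = C₀ × r(1−r^3)/(1−r)
        = 2.267 × 0.5369 × (1 − 0.1548) / (1 − 0.5369) = 2.221 mg/L

2.2 mg/L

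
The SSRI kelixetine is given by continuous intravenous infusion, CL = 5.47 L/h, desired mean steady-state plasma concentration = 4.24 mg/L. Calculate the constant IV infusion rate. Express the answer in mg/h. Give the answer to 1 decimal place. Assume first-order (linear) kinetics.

At steady state, infusion rate R₀ = Css × CL = 4.24 × 5.470 = 23.19 mg/h

23.2 mg/h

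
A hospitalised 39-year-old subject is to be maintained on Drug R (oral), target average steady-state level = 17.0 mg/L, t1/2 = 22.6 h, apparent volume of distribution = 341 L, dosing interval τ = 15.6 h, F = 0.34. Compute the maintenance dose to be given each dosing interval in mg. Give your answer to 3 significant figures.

k = ln2 / t½ = 0.693147 / 22.6 = 0.03067 h⁻¹
CL = k × Vd = 0.03067 × 341 = 10.46 L/h
At steady state, F × (Dose/τ) = Css × CL.
Dose = Css × CL × τ / F = 17.0 × 10.46 × 15.6 / 0.34 = 8159 mg

8160 mg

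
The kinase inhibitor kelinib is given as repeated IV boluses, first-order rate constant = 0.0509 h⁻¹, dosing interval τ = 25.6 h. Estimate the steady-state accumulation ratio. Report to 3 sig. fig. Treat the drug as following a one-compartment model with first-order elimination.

e^(−kτ) = e^(−0.05090 × 25.6) = 0.2717
Accumulation ratio R = 1 / (1 − e^(−kτ)) = 1 / (1 − 0.2717) = 1.373

1.37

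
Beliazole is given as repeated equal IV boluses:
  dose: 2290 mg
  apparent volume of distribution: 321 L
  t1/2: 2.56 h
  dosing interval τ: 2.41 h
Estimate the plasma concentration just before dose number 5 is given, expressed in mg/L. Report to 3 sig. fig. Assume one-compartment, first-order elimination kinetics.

7.18 mg/L

C₀ per dose = Dose / Vd = 2290 / 321 = 7.134 mg/L
k = ln2 / t½ = 0.693147 / 2.56 = 0.2708 h⁻¹
Fraction remaining after one interval: r = e^(−kτ) = e^(−0.2708 × 2.41) = 0.5207
Before dose 5, 4 doses have been given (aged 1τ, 2τ, 3τ, 4τ).
C_trough = C₀ × (r + r² + … + r^4) = C₀ × r(1−r^4)/(1−r)
        = 7.134 × 0.5207 × (1 − 0.07351) / (1 − 0.5207) = 7.180 mg/L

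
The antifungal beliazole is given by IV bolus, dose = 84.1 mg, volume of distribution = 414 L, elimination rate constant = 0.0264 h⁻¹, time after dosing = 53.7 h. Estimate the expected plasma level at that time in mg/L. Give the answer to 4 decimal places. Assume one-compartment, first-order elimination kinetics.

0.0492 mg/L

C₀ = Dose / Vd = 84.10 / 414 = 0.2031 mg/L
C = C₀ · e^(−k·t) = 0.2031 × e^(−0.02640 × 53.7)
  = 0.2031 × 0.2423 = 0.04921 mg/L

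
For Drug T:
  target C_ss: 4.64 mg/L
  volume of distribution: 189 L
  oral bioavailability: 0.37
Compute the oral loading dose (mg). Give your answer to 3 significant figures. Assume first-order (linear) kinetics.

LD = Css × Vd / F = 4.64 × 189 / 0.37 = 2370 mg

2370 mg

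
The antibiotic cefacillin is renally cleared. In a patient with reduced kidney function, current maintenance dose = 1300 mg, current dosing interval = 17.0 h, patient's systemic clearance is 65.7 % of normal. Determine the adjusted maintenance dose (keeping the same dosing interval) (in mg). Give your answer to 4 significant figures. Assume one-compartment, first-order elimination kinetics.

To keep the same average steady-state level, dosing rate must scale with clearance.
CL ratio = 65.7 / 100 = 0.6570
New dose (same interval) = 1300 × 0.6570 = 854.1 mg

854.1 mg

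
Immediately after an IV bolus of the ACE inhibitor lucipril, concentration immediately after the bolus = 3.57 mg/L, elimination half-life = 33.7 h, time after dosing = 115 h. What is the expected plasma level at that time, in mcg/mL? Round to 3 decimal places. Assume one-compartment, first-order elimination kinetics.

0.335 mcg/mL

k = ln2 / t½ = 0.693147 / 33.7 = 0.02057 h⁻¹
C = C₀ · e^(−k·t) = 3.570 × e^(−0.02057 × 115)
  = 3.570 × 0.09390 = 0.3352 mg/L
(0.3352 mg/L = 0.3352 mcg/mL)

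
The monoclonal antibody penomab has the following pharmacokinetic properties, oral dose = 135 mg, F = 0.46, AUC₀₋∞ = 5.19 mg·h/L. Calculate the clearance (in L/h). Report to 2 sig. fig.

12 L/h

CL = F·Dose / AUC = 0.46 × 135 / 5.19 = 11.97 L/h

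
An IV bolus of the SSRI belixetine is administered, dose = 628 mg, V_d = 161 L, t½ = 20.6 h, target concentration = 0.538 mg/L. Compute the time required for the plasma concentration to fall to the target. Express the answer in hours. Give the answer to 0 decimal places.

59 h

C₀ = Dose / Vd = 628.0 / 161 = 3.901 mg/L
k = ln2 / t½ = 0.693147 / 20.6 = 0.03365 h⁻¹
t = ln(C₀ / C) / k = ln(3.901 / 0.538) / 0.03365
  = ln(7.251) / 0.03365 = 1.981 / 0.03365 = 58.87 h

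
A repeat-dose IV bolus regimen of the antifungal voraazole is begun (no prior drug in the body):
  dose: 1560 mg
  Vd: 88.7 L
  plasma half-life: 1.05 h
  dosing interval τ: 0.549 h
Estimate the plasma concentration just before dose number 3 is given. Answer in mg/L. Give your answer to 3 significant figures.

C₀ per dose = Dose / Vd = 1560 / 88.7 = 17.59 mg/L
k = ln2 / t½ = 0.693147 / 1.05 = 0.6601 h⁻¹
Fraction remaining after one interval: r = e^(−kτ) = e^(−0.6601 × 0.549) = 0.6960
Before dose 3, 2 doses have been given (aged 1τ, 2τ).
C_trough = C₀ × (r + r²) = 17.59 × (0.6960 + 0.4844) = 20.76 mg/L

20.8 mg/L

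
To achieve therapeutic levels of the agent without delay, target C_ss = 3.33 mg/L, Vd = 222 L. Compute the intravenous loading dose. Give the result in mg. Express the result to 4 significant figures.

LD = Css × Vd = 3.33 × 222 = 739.3 mg

739.3 mg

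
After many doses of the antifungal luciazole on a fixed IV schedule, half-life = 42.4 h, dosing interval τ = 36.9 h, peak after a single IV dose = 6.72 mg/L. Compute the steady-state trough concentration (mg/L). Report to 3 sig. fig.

8.12 mg/L

k = ln2 / t½ = 0.693147 / 42.4 = 0.01635 h⁻¹
e^(−kτ) = e^(−0.01635 × 36.9) = 0.5470
Accumulation ratio R = 1 / (1 − e^(−kτ)) = 1 / (1 − 0.5470) = 2.208
Steady-state trough = C₀ × R × e^(−kτ) = 6.72 × 2.208 × 0.5470 = 8.116 mg/L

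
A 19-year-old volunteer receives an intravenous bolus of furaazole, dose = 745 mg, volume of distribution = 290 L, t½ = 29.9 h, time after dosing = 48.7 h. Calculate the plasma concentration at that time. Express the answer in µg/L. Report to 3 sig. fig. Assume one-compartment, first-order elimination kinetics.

831 µg/L

C₀ = Dose / Vd = 745.0 / 290 = 2.569 mg/L
k = ln2 / t½ = 0.693147 / 29.9 = 0.02318 h⁻¹
C = C₀ · e^(−k·t) = 2.569 × e^(−0.02318 × 48.7)
  = 2.569 × 0.3234 = 0.8308 mg/L
Convert: 0.8308 mg/L × 1000 = 830.8 µg/L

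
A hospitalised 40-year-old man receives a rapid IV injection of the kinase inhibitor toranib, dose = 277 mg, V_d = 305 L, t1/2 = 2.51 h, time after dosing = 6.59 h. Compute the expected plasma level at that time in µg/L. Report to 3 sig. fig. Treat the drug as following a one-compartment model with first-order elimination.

147 µg/L

C₀ = Dose / Vd = 277.0 / 305 = 0.9082 mg/L
k = ln2 / t½ = 0.693147 / 2.51 = 0.2762 h⁻¹
C = C₀ · e^(−k·t) = 0.9082 × e^(−0.2762 × 6.59)
  = 0.9082 × 0.1620 = 0.1471 mg/L
Convert: 0.1471 mg/L × 1000 = 147.1 µg/L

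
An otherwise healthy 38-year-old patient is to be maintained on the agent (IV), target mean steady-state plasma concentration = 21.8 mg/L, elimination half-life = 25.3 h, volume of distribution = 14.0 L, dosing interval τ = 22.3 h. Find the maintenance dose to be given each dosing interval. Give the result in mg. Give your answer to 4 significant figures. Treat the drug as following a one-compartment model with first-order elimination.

186.5 mg

k = ln2 / t½ = 0.693147 / 25.3 = 0.02740 h⁻¹
CL = k × Vd = 0.02740 × 14.0 = 0.3836 L/h
At steady state, Dose/τ = Css × CL.
Dose = Css × CL × τ = 21.8 × 0.3836 × 22.3 = 186.5 mg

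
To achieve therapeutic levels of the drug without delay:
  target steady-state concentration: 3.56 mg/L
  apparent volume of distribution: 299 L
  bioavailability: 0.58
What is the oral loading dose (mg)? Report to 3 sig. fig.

1840 mg

LD = Css × Vd / F = 3.56 × 299 / 0.58 = 1835 mg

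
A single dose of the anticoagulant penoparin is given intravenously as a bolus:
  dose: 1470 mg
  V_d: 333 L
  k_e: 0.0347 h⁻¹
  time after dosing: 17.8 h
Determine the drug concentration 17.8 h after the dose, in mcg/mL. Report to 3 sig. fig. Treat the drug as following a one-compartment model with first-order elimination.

2.38 mcg/mL

C₀ = Dose / Vd = 1470 / 333 = 4.414 mg/L
C = C₀ · e^(−k·t) = 4.414 × e^(−0.03470 × 17.8)
  = 4.414 × 0.5392 = 2.380 mg/L
(2.380 mg/L = 2.380 mcg/mL)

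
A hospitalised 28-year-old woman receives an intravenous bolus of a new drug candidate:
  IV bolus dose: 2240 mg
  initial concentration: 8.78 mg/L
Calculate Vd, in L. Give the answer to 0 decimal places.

Vd = Dose / C₀ = 2240 / 8.78 = 255.1 L

255 L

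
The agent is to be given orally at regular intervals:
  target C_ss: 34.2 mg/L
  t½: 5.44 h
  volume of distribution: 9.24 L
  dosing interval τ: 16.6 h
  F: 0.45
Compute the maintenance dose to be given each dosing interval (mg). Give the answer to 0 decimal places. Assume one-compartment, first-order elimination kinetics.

k = ln2 / t½ = 0.693147 / 5.44 = 0.1274 h⁻¹
CL = k × Vd = 0.1274 × 9.24 = 1.177 L/h
At steady state, F × (Dose/τ) = Css × CL.
Dose = Css × CL × τ / F = 34.2 × 1.177 × 16.6 / 0.45 = 1485 mg

1485 mg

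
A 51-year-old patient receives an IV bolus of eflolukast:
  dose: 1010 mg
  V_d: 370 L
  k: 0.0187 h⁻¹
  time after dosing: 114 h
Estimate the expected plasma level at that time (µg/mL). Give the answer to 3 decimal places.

C₀ = Dose / Vd = 1010 / 370 = 2.730 mg/L
C = C₀ · e^(−k·t) = 2.730 × e^(−0.01870 × 114)
  = 2.730 × 0.1186 = 0.3238 mg/L
(0.3238 mg/L = 0.3238 µg/mL)

0.324 µg/mL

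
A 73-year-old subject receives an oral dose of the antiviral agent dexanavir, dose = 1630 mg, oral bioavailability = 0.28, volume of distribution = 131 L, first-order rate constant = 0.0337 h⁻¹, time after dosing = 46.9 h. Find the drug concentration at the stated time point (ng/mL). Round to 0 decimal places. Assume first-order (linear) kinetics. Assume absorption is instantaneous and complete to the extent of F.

717 ng/mL

Amount reaching circulation = F × Dose = 0.28 × 1630 = 456.4 mg
C₀ = F·Dose / Vd = 456.4 / 131 = 3.484 mg/L
C = C₀ · e^(−k·t) = 3.484 × e^(−0.03370 × 46.9)
  = 3.484 × 0.2059 = 0.7174 mg/L
Convert: 0.7174 mg/L × 1000 = 717.4 ng/mL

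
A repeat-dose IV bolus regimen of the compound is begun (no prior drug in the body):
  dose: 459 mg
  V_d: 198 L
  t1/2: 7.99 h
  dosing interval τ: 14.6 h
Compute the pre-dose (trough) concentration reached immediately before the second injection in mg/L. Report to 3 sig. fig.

C₀ per dose = Dose / Vd = 459 / 198 = 2.318 mg/L
k = ln2 / t½ = 0.693147 / 7.99 = 0.08675 h⁻¹
Fraction remaining after one interval: r = e^(−kτ) = e^(−0.08675 × 14.6) = 0.2818
Before dose 2, 1 dose has been given (aged 1τ).
C_trough = C₀ × r = 2.318 × 0.2818 = 0.6532 mg/L

0.653 mg/L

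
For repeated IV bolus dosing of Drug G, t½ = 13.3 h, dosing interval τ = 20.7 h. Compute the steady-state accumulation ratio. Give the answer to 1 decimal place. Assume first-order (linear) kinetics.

k = ln2 / t½ = 0.693147 / 13.3 = 0.05212 h⁻¹
e^(−kτ) = e^(−0.05212 × 20.7) = 0.3400
Accumulation ratio R = 1 / (1 − e^(−kτ)) = 1 / (1 − 0.3400) = 1.515

1.5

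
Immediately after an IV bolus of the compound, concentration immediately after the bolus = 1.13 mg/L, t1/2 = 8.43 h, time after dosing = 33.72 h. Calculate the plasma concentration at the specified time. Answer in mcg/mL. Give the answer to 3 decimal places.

0.071 mcg/mL

k = ln2 / t½ = 0.693147 / 8.43 = 0.08222 h⁻¹
t / t½ = 33.72 / 8.43 = 4 half-lives
C = C₀ × (1/2)^4 = 1.130 × 0.06250 = 0.07063 mg/L
(0.07063 mg/L = 0.07063 mcg/mL)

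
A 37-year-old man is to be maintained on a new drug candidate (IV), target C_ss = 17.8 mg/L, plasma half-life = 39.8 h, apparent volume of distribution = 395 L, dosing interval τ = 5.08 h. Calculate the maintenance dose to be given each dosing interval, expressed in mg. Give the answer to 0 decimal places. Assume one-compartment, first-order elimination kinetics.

k = ln2 / t½ = 0.693147 / 39.8 = 0.01742 h⁻¹
CL = k × Vd = 0.01742 × 395 = 6.881 L/h
At steady state, Dose/τ = Css × CL.
Dose = Css × CL × τ = 17.8 × 6.881 × 5.08 = 622.2 mg

622 mg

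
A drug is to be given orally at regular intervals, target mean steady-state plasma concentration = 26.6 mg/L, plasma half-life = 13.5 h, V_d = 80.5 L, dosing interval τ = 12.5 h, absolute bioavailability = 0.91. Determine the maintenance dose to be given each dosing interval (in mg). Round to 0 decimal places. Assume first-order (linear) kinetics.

k = ln2 / t½ = 0.693147 / 13.5 = 0.05134 h⁻¹
CL = k × Vd = 0.05134 × 80.5 = 4.133 L/h
At steady state, F × (Dose/τ) = Css × CL.
Dose = Css × CL × τ / F = 26.6 × 4.133 × 12.5 / 0.91 = 1510 mg

1510 mg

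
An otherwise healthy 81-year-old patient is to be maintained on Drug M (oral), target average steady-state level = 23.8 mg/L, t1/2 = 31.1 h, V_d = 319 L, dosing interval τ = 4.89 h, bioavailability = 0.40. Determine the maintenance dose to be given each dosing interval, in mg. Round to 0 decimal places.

2069 mg

k = ln2 / t½ = 0.693147 / 31.1 = 0.02229 h⁻¹
CL = k × Vd = 0.02229 × 319 = 7.111 L/h
At steady state, F × (Dose/τ) = Css × CL.
Dose = Css × CL × τ / F = 23.8 × 7.111 × 4.89 / 0.40 = 2069 mg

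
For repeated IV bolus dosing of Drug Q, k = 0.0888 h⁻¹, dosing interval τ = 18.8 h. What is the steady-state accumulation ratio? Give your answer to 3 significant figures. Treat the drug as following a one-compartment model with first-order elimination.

e^(−kτ) = e^(−0.08880 × 18.8) = 0.1884
Accumulation ratio R = 1 / (1 − e^(−kτ)) = 1 / (1 − 0.1884) = 1.232

1.23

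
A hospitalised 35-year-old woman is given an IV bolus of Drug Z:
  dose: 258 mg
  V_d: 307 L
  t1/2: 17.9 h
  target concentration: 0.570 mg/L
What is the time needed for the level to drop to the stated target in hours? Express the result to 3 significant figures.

C₀ = Dose / Vd = 258.0 / 307 = 0.8404 mg/L
k = ln2 / t½ = 0.693147 / 17.9 = 0.03872 h⁻¹
t = ln(C₀ / C) / k = ln(0.8404 / 0.570) / 0.03872
  = ln(1.474) / 0.03872 = 0.3880 / 0.03872 = 10.02 h

10.0 h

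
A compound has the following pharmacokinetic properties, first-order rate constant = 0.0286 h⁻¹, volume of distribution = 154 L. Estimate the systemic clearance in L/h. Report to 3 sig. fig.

4.40 L/h

CL = k × Vd = 0.0286 × 154 = 4.404 L/h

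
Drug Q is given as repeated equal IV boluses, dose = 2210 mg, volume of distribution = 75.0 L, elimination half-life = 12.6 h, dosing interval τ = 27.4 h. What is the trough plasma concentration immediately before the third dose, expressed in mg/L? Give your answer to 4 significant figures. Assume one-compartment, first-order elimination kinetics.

7.973 mg/L

C₀ per dose = Dose / Vd = 2210 / 75.0 = 29.47 mg/L
k = ln2 / t½ = 0.693147 / 12.6 = 0.05501 h⁻¹
Fraction remaining after one interval: r = e^(−kτ) = e^(−0.05501 × 27.4) = 0.2215
Before dose 3, 2 doses have been given (aged 1τ, 2τ).
C_trough = C₀ × (r + r²) = 29.47 × (0.2215 + 0.04906) = 7.973 mg/L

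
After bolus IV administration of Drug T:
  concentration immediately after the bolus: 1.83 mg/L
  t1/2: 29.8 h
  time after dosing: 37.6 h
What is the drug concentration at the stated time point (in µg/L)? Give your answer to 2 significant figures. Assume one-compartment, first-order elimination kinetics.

760 µg/L

k = ln2 / t½ = 0.693147 / 29.8 = 0.02326 h⁻¹
C = C₀ · e^(−k·t) = 1.830 × e^(−0.02326 × 37.6)
  = 1.830 × 0.4170 = 0.7631 mg/L
Convert: 0.7631 mg/L × 1000 = 763.1 µg/L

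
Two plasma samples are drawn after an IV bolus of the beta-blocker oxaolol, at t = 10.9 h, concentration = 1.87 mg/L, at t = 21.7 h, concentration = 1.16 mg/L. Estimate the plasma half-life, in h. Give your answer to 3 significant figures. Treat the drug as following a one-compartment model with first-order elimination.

15.7 h

k = ln(C₁/C₂) / (t₂ − t₁) = ln(1.87/1.16) / (21.7 − 10.9)
  = 0.4775 / 10.80 = 0.04421 h⁻¹
t½ = ln2 / k = 0.693147 / 0.04421 = 15.68 h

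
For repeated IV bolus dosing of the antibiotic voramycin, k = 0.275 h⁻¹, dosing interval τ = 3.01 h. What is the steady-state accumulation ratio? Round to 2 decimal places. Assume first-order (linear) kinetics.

e^(−kτ) = e^(−0.2750 × 3.01) = 0.4370
Accumulation ratio R = 1 / (1 − e^(−kτ)) = 1 / (1 − 0.4370) = 1.776

1.78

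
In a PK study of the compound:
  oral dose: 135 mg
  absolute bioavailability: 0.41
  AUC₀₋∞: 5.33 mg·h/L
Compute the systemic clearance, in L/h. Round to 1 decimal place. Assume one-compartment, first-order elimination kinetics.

10.4 L/h

CL = F·Dose / AUC = 0.41 × 135 / 5.33 = 10.38 L/h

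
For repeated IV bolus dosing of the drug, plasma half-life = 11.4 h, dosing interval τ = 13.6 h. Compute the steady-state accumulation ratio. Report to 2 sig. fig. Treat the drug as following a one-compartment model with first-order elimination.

k = ln2 / t½ = 0.693147 / 11.4 = 0.06080 h⁻¹
e^(−kτ) = e^(−0.06080 × 13.6) = 0.4374
Accumulation ratio R = 1 / (1 − e^(−kτ)) = 1 / (1 − 0.4374) = 1.777

1.8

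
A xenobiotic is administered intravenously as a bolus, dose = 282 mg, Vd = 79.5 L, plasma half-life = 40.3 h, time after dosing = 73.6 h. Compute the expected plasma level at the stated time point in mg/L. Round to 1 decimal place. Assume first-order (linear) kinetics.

C₀ = Dose / Vd = 282.0 / 79.5 = 3.547 mg/L
k = ln2 / t½ = 0.693147 / 40.3 = 0.01720 h⁻¹
C = C₀ · e^(−k·t) = 3.547 × e^(−0.01720 × 73.6)
  = 3.547 × 0.2820 = 1.000 mg/L

1.0 mg/L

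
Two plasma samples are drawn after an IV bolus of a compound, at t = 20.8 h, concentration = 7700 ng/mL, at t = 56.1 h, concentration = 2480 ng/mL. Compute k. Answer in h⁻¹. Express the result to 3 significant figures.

k = ln(C₁/C₂) / (t₂ − t₁) = ln(7700/2480) / (56.1 − 20.8)
  = 1.133 / 35.30 = 0.03210 h⁻¹

0.0321 h⁻¹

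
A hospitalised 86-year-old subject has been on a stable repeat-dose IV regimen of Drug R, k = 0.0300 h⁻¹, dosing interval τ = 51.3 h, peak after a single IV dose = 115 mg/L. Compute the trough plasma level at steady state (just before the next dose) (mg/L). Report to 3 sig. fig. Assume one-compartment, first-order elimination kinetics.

e^(−kτ) = e^(−0.03000 × 51.3) = 0.2146
Accumulation ratio R = 1 / (1 − e^(−kτ)) = 1 / (1 − 0.2146) = 1.273
Steady-state trough = C₀ × R × e^(−kτ) = 115 × 1.273 × 0.2146 = 31.42 mg/L

31.4 mg/L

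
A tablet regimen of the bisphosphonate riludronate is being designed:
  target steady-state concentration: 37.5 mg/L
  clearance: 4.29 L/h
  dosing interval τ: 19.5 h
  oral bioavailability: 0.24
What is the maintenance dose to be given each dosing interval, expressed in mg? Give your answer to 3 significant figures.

13100 mg

At steady state, F × (Dose/τ) = Css × CL.
Dose = Css × CL × τ / F = 37.5 × 4.290 × 19.5 / 0.24 = 13070 mg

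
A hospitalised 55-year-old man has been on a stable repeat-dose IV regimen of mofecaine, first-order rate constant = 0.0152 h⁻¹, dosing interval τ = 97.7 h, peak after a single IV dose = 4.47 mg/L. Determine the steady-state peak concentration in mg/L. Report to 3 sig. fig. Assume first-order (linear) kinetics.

e^(−kτ) = e^(−0.01520 × 97.7) = 0.2265
Accumulation ratio R = 1 / (1 − e^(−kτ)) = 1 / (1 − 0.2265) = 1.293
Steady-state peak = C₀ × R = 4.47 × 1.293 = 5.780 mg/L

5.78 mg/L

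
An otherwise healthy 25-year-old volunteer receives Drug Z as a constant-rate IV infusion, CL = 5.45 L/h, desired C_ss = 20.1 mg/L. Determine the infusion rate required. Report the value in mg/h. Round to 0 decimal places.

At steady state, infusion rate R₀ = Css × CL = 20.1 × 5.450 = 109.5 mg/h

110 mg/h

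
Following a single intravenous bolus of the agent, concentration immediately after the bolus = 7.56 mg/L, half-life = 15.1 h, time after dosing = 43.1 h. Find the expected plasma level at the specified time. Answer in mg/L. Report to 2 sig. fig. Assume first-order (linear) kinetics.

k = ln2 / t½ = 0.693147 / 15.1 = 0.04590 h⁻¹
C = C₀ · e^(−k·t) = 7.560 × e^(−0.04590 × 43.1)
  = 7.560 × 0.1383 = 1.046 mg/L

1.0 mg/L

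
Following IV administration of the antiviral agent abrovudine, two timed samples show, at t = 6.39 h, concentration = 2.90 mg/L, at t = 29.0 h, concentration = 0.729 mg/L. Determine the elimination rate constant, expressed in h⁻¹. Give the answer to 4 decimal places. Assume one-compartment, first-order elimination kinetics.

k = ln(C₁/C₂) / (t₂ − t₁) = ln(2.90/0.729) / (29.0 − 6.39)
  = 1.381 / 22.61 = 0.06108 h⁻¹

0.0611 h⁻¹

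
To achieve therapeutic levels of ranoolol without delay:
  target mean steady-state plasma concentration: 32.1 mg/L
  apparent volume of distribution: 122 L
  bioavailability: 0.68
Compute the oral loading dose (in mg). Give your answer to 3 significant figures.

LD = Css × Vd / F = 32.1 × 122 / 0.68 = 5759 mg

5760 mg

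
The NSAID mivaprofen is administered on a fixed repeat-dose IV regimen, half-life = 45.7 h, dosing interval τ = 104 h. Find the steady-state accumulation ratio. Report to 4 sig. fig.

k = ln2 / t½ = 0.693147 / 45.7 = 0.01517 h⁻¹
e^(−kτ) = e^(−0.01517 × 104) = 0.2065
Accumulation ratio R = 1 / (1 − e^(−kτ)) = 1 / (1 − 0.2065) = 1.260

1.260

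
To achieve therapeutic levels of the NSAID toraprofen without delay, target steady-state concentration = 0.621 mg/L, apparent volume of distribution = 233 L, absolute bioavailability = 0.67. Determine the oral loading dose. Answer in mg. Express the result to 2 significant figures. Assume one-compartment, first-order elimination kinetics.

LD = Css × Vd / F = 0.621 × 233 / 0.67 = 216.0 mg

220 mg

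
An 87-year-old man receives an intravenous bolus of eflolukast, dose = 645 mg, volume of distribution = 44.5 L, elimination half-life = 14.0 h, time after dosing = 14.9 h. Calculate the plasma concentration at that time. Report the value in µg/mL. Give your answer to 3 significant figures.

6.93 µg/mL

C₀ = Dose / Vd = 645.0 / 44.5 = 14.49 mg/L
k = ln2 / t½ = 0.693147 / 14.0 = 0.04951 h⁻¹
C = C₀ · e^(−k·t) = 14.49 × e^(−0.04951 × 14.9)
  = 14.49 × 0.4782 = 6.929 mg/L
(6.929 mg/L = 6.929 µg/mL)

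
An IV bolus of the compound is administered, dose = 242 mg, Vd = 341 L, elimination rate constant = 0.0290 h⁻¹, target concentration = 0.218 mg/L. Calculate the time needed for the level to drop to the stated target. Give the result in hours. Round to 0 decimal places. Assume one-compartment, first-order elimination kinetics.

41 h

C₀ = Dose / Vd = 242.0 / 341 = 0.7097 mg/L
t = ln(C₀ / C) / k = ln(0.7097 / 0.218) / 0.02900
  = ln(3.256) / 0.02900 = 1.180 / 0.02900 = 40.69 h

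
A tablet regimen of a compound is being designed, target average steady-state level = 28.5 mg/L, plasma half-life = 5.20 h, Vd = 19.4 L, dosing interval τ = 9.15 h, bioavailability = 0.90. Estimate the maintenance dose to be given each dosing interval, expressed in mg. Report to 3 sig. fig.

749 mg

k = ln2 / t½ = 0.693147 / 5.20 = 0.1333 h⁻¹
CL = k × Vd = 0.1333 × 19.4 = 2.586 L/h
At steady state, F × (Dose/τ) = Css × CL.
Dose = Css × CL × τ / F = 28.5 × 2.586 × 9.15 / 0.90 = 749.3 mg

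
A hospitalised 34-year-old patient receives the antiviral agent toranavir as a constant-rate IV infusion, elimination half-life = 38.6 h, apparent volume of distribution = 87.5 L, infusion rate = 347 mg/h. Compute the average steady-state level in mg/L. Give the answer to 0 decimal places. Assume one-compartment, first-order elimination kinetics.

221 mg/L

k = ln2 / t½ = 0.693147 / 38.6 = 0.01796 h⁻¹
CL = k × Vd = 0.01796 × 87.5 = 1.572 L/h
At steady state Css = R₀ / CL = 347 / 1.572 = 220.7 mg/L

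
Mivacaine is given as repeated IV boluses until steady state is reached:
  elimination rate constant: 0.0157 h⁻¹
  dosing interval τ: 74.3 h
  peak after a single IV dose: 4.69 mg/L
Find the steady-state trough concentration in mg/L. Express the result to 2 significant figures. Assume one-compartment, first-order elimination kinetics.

2.1 mg/L

e^(−kτ) = e^(−0.01570 × 74.3) = 0.3115
Accumulation ratio R = 1 / (1 − e^(−kτ)) = 1 / (1 − 0.3115) = 1.452
Steady-state trough = C₀ × R × e^(−kτ) = 4.69 × 1.452 × 0.3115 = 2.121 mg/L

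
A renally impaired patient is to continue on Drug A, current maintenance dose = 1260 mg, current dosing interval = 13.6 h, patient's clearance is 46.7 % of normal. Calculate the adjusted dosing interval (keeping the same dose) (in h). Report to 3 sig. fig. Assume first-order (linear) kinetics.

29.1 h

To keep the same average steady-state level, dosing rate must scale with clearance.
CL ratio = 46.7 / 100 = 0.4670
New interval (same dose) = 13.6 / 0.4670 = 29.12 h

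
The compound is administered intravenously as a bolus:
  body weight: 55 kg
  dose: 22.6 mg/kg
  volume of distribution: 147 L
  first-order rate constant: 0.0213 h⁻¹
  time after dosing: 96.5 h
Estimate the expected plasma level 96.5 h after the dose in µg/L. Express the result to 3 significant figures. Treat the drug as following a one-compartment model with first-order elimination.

1080 µg/L

Total dose = 22.6 × 55 = 1243 mg
C₀ = Dose / Vd = 1243 / 147 = 8.456 mg/L
C = C₀ · e^(−k·t) = 8.456 × e^(−0.02130 × 96.5)
  = 8.456 × 0.1280 = 1.082 mg/L
Convert: 1.082 mg/L × 1000 = 1082 µg/L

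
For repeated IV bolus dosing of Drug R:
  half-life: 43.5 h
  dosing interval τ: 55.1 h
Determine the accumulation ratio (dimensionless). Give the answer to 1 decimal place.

k = ln2 / t½ = 0.693147 / 43.5 = 0.01593 h⁻¹
e^(−kτ) = e^(−0.01593 × 55.1) = 0.4157
Accumulation ratio R = 1 / (1 − e^(−kτ)) = 1 / (1 − 0.4157) = 1.711

1.7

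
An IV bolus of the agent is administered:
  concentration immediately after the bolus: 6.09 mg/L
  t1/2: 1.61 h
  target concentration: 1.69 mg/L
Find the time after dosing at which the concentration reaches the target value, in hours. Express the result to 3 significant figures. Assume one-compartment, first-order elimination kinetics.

k = ln2 / t½ = 0.693147 / 1.61 = 0.4305 h⁻¹
t = ln(C₀ / C) / k = ln(6.090 / 1.69) / 0.4305
  = ln(3.604) / 0.4305 = 1.282 / 0.4305 = 2.978 h

2.98 h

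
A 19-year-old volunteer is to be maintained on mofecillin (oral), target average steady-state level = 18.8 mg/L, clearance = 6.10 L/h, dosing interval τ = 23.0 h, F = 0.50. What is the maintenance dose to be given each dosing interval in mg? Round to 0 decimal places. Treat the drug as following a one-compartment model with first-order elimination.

5275 mg

At steady state, F × (Dose/τ) = Css × CL.
Dose = Css × CL × τ / F = 18.8 × 6.100 × 23.0 / 0.50 = 5275 mg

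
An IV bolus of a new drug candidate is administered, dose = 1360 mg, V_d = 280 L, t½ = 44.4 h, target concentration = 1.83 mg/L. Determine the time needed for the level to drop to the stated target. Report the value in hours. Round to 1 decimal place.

C₀ = Dose / Vd = 1360 / 280 = 4.857 mg/L
k = ln2 / t½ = 0.693147 / 44.4 = 0.01561 h⁻¹
t = ln(C₀ / C) / k = ln(4.857 / 1.83) / 0.01561
  = ln(2.654) / 0.01561 = 0.9761 / 0.01561 = 62.53 h

62.5 h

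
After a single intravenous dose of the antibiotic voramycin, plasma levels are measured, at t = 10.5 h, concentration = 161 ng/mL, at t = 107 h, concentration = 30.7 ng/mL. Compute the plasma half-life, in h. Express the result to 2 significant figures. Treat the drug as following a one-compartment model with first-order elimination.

40 h

k = ln(C₁/C₂) / (t₂ − t₁) = ln(161/30.7) / (107 − 10.5)
  = 1.657 / 96.50 = 0.01717 h⁻¹
t½ = ln2 / k = 0.693147 / 0.01717 = 40.37 h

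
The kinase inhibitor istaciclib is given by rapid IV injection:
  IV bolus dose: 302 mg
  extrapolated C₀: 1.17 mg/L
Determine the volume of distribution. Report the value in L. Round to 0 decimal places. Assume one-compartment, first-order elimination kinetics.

Vd = Dose / C₀ = 302.0 / 1.17 = 258.1 L

258 L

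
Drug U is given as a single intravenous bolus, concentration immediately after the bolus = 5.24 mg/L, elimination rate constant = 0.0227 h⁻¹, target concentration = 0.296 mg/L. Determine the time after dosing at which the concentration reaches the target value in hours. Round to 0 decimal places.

t = ln(C₀ / C) / k = ln(5.240 / 0.296) / 0.02270
  = ln(17.70) / 0.02270 = 2.874 / 0.02270 = 126.6 h

127 h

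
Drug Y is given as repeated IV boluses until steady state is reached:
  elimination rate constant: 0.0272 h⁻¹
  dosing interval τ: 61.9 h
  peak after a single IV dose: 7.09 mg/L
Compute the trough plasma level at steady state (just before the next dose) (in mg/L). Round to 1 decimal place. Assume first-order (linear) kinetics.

1.6 mg/L

e^(−kτ) = e^(−0.02720 × 61.9) = 0.1857
Accumulation ratio R = 1 / (1 − e^(−kτ)) = 1 / (1 − 0.1857) = 1.228
Steady-state trough = C₀ × R × e^(−kτ) = 7.09 × 1.228 × 0.1857 = 1.617 mg/L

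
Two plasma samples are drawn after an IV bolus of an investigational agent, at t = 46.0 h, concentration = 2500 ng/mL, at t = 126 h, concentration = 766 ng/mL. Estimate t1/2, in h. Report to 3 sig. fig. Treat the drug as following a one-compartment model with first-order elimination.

k = ln(C₁/C₂) / (t₂ − t₁) = ln(2500/766) / (126 − 46.0)
  = 1.183 / 80.00 = 0.01479 h⁻¹
t½ = ln2 / k = 0.693147 / 0.01479 = 46.87 h

46.9 h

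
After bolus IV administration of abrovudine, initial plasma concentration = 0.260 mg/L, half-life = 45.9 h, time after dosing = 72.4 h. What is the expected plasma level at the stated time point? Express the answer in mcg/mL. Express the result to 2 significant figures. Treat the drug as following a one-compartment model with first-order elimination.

k = ln2 / t½ = 0.693147 / 45.9 = 0.01510 h⁻¹
C = C₀ · e^(−k·t) = 0.2600 × e^(−0.01510 × 72.4)
  = 0.2600 × 0.3351 = 0.08713 mg/L
(0.08713 mg/L = 0.08713 mcg/mL)

0.087 mcg/mL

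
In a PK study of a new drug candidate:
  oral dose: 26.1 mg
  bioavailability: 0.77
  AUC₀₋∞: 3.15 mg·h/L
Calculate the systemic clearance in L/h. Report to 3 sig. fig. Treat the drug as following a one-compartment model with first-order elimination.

6.38 L/h

CL = F·Dose / AUC = 0.77 × 26.1 / 3.15 = 6.380 L/h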